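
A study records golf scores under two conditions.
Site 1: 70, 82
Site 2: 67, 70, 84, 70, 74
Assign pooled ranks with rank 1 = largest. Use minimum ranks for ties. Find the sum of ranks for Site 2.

19

Sorted (descending): 84, 82, 74, 70, 70, 70, 67
The 3 values of 70 occupy positions 4–6 → each gets rank 4.
Site 2 values → pooled ranks: 67→7, 70→4, 84→1, 70→4, 74→3
Rank sum = 7 + 4 + 1 + 4 + 3 = 19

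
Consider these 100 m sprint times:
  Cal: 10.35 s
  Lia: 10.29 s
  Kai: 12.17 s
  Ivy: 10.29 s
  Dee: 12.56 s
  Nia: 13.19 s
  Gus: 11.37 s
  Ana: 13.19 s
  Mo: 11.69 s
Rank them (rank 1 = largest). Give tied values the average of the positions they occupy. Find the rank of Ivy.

8.5

Sorted (descending): 13.19, 13.19, 12.56, 12.17, 11.69, 11.37, 10.35, 10.29, 10.29
The 2 values of 13.19 occupy positions 1–2 → average rank (1+2)/2 = 1.5.
The 2 values of 10.29 occupy positions 8–9 → average rank (8+9)/2 = 8.5.
Ivy has value 10.29 s → rank 8.5.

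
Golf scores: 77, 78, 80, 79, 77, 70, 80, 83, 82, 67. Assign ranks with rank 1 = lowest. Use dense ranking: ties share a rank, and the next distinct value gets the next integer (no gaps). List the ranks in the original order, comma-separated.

Sorted (ascending): 67, 70, 77, 77, 78, 79, 80, 80, 82, 83
The 2 values of 77 share dense rank 3.
The 2 values of 80 share dense rank 6.
Remaining distinct values take the next consecutive integers.

3, 4, 6, 5, 3, 2, 6, 8, 7, 1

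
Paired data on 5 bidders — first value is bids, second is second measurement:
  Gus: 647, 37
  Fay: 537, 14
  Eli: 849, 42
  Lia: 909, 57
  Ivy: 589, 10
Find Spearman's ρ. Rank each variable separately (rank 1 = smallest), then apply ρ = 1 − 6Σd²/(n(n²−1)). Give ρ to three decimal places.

Ranks of variable 1: 3, 1, 4, 5, 2
Ranks of variable 2: 3, 2, 4, 5, 1
d = r₁ − r₂: 0, -1, 0, 0, 1
d²: 0, 1, 0, 0, 1; Σd² = 2
ρ = 1 − 6·2/(5·24) = 1 − 12/120 = 0.900

0.900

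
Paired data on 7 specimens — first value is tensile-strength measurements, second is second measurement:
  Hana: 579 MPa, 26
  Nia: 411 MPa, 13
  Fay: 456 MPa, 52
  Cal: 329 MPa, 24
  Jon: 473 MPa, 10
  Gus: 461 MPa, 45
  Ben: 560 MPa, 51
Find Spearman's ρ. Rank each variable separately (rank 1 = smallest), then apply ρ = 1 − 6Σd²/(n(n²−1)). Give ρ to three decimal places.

Ranks of variable 1: 7, 2, 3, 1, 5, 4, 6
Ranks of variable 2: 4, 2, 7, 3, 1, 5, 6
d = r₁ − r₂: 3, 0, -4, -2, 4, -1, 0
d²: 9, 0, 16, 4, 16, 1, 0; Σd² = 46
ρ = 1 − 6·46/(7·48) = 1 − 276/336 = 0.179

0.179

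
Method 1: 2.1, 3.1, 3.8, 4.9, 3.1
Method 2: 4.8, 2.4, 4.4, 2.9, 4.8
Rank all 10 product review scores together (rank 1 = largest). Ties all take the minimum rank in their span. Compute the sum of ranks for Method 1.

Sorted (descending): 4.9, 4.8, 4.8, 4.4, 3.8, 3.1, 3.1, 2.9, 2.4, 2.1
The 2 values of 4.8 occupy positions 2–3 → each gets rank 2.
The 2 values of 3.1 occupy positions 6–7 → each gets rank 6.
Method 1 values → pooled ranks: 2.1→10, 3.1→6, 3.8→5, 4.9→1, 3.1→6
Rank sum = 10 + 6 + 5 + 1 + 6 = 28

28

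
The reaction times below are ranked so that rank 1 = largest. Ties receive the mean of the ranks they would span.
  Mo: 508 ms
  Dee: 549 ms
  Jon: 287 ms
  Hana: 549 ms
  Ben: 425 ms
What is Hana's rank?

Sorted (descending): 549, 549, 508, 425, 287
The 2 values of 549 occupy positions 1–2 → average rank (1+2)/2 = 1.5.
Hana has value 549 ms → rank 1.5.

1.5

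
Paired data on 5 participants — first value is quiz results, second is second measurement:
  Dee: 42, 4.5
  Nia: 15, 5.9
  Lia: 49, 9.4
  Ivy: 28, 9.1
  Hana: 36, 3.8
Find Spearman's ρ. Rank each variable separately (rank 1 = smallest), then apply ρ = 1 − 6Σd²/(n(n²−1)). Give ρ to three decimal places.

Ranks of variable 1: 4, 1, 5, 2, 3
Ranks of variable 2: 2, 3, 5, 4, 1
d = r₁ − r₂: 2, -2, 0, -2, 2
d²: 4, 4, 0, 4, 4; Σd² = 16
ρ = 1 − 6·16/(5·24) = 1 − 96/120 = 0.200

0.200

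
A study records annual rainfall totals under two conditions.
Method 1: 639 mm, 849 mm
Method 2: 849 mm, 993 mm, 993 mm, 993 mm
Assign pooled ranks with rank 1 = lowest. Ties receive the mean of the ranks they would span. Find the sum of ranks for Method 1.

3.5

Sorted (ascending): 639, 849, 849, 993, 993, 993
The 2 values of 849 occupy positions 2–3 → average rank (2+3)/2 = 2.5.
The 3 values of 993 occupy positions 4–6 → average rank 5.
Method 1 values → pooled ranks: 639→1, 849→2.5
Rank sum = 1 + 2.5 = 3.5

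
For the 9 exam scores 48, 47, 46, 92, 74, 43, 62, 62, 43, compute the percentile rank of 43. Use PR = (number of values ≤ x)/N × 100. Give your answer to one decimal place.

N = 9.
Strictly below 43: 0. Equal to 43: 2.
PR = 2/9 × 100 = 22.2

22.2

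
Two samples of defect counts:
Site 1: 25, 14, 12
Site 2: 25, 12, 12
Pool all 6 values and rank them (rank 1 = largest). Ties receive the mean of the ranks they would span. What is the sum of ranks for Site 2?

Sorted (descending): 25, 25, 14, 12, 12, 12
The 2 values of 25 occupy positions 1–2 → average rank (1+2)/2 = 1.5.
The 3 values of 12 occupy positions 4–6 → average rank 5.
Site 2 values → pooled ranks: 25→1.5, 12→5, 12→5
Rank sum = 1.5 + 5 + 5 = 11.5

11.5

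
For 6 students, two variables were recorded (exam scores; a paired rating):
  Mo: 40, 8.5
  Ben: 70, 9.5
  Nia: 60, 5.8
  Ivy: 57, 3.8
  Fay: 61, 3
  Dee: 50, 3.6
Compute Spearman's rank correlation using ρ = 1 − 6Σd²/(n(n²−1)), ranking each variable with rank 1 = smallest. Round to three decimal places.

Ranks of variable 1: 1, 6, 4, 3, 5, 2
Ranks of variable 2: 5, 6, 4, 3, 1, 2
d = r₁ − r₂: -4, 0, 0, 0, 4, 0
d²: 16, 0, 0, 0, 16, 0; Σd² = 32
ρ = 1 − 6·32/(6·35) = 1 − 192/210 = 0.086

0.086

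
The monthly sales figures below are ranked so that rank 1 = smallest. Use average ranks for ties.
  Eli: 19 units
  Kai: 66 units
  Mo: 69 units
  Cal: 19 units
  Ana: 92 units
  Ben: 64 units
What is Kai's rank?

4

Sorted (ascending): 19, 19, 64, 66, 69, 92
The 2 values of 19 occupy positions 1–2 → average rank (1+2)/2 = 1.5.
Kai has value 66 units → rank 4.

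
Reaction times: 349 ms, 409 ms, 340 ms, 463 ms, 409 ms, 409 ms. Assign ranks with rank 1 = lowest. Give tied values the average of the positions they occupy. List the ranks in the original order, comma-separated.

2, 4, 1, 6, 4, 4

Sorted (ascending): 340, 349, 409, 409, 409, 463
The 3 values of 409 occupy positions 3–5 → average rank 4.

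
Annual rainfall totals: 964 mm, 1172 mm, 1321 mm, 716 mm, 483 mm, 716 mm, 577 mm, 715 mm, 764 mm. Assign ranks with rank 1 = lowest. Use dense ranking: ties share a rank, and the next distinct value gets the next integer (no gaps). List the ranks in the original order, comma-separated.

Sorted (ascending): 483, 577, 715, 716, 716, 764, 964, 1172, 1321
The 2 values of 716 share dense rank 4.
Remaining distinct values take the next consecutive integers.

6, 7, 8, 4, 1, 4, 2, 3, 5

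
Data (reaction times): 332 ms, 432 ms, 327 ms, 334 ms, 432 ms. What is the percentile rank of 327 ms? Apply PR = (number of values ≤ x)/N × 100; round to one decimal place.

20.0

N = 5.
Strictly below 327: 0. Equal to 327: 1.
PR = 1/5 × 100 = 20.0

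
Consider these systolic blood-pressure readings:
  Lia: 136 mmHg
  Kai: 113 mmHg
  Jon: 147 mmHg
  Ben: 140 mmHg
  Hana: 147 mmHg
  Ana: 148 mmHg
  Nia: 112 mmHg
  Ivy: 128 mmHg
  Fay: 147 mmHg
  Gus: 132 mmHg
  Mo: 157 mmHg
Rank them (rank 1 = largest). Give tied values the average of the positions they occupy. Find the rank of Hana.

4

Sorted (descending): 157, 148, 147, 147, 147, 140, 136, 132, 128, 113, 112
The 3 values of 147 occupy positions 3–5 → average rank 4.
Hana has value 147 mmHg → rank 4.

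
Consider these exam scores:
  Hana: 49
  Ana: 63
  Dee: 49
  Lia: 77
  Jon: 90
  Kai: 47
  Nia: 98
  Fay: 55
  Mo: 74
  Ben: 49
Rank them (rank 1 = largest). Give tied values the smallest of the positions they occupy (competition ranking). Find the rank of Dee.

Sorted (descending): 98, 90, 77, 74, 63, 55, 49, 49, 49, 47
The 3 values of 49 occupy positions 7–9 → each gets rank 7.
Dee has value 49 → rank 7.

7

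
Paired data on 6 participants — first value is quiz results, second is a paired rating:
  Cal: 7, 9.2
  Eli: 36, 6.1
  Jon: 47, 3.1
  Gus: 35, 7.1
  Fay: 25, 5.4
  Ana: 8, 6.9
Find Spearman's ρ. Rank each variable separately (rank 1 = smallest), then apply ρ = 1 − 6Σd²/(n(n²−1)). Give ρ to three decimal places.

Ranks of variable 1: 1, 5, 6, 4, 3, 2
Ranks of variable 2: 6, 3, 1, 5, 2, 4
d = r₁ − r₂: -5, 2, 5, -1, 1, -2
d²: 25, 4, 25, 1, 1, 4; Σd² = 60
ρ = 1 − 6·60/(6·35) = 1 − 360/210 = -0.714

-0.714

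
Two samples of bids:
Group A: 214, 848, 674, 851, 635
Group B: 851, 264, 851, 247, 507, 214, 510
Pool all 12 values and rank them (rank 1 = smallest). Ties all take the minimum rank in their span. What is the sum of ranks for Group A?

35

Sorted (ascending): 214, 214, 247, 264, 507, 510, 635, 674, 848, 851, 851, 851
The 2 values of 214 occupy positions 1–2 → each gets rank 1.
The 3 values of 851 occupy positions 10–12 → each gets rank 10.
Group A values → pooled ranks: 214→1, 848→9, 674→8, 851→10, 635→7
Rank sum = 1 + 9 + 8 + 10 + 7 = 35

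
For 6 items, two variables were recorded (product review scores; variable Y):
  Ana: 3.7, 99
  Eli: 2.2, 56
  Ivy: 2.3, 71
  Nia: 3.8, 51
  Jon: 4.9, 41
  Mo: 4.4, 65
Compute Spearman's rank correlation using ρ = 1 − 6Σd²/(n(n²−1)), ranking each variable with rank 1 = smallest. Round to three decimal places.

-0.486

Ranks of variable 1: 3, 1, 2, 4, 6, 5
Ranks of variable 2: 6, 3, 5, 2, 1, 4
d = r₁ − r₂: -3, -2, -3, 2, 5, 1
d²: 9, 4, 9, 4, 25, 1; Σd² = 52
ρ = 1 − 6·52/(6·35) = 1 − 312/210 = -0.486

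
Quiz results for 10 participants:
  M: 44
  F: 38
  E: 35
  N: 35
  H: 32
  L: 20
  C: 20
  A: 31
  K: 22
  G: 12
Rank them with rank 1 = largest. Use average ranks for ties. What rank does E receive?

3.5

Sorted (descending): 44, 38, 35, 35, 32, 31, 22, 20, 20, 12
The 2 values of 35 occupy positions 3–4 → average rank (3+4)/2 = 3.5.
The 2 values of 20 occupy positions 8–9 → average rank (8+9)/2 = 8.5.
E has value 35 → rank 3.5.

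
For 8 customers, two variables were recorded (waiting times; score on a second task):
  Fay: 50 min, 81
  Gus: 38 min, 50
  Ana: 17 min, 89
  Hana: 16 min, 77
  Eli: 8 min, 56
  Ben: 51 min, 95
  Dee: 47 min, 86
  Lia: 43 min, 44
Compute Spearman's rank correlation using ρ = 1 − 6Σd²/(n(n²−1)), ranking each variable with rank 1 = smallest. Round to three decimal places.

Ranks of variable 1: 7, 4, 3, 2, 1, 8, 6, 5
Ranks of variable 2: 5, 2, 7, 4, 3, 8, 6, 1
d = r₁ − r₂: 2, 2, -4, -2, -2, 0, 0, 4
d²: 4, 4, 16, 4, 4, 0, 0, 16; Σd² = 48
ρ = 1 − 6·48/(8·63) = 1 − 288/504 = 0.429

0.429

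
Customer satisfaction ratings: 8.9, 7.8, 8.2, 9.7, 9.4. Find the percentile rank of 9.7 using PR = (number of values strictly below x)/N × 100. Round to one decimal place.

80.0

N = 5.
Strictly below 9.7: 4. Equal to 9.7: 1.
PR = 4/5 × 100 = 80.0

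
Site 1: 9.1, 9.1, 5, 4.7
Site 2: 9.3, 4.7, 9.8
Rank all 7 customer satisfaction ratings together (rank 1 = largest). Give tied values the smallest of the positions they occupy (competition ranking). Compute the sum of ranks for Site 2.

9

Sorted (descending): 9.8, 9.3, 9.1, 9.1, 5, 4.7, 4.7
The 2 values of 9.1 occupy positions 3–4 → each gets rank 3.
The 2 values of 4.7 occupy positions 6–7 → each gets rank 6.
Site 2 values → pooled ranks: 9.3→2, 4.7→6, 9.8→1
Rank sum = 2 + 6 + 1 = 9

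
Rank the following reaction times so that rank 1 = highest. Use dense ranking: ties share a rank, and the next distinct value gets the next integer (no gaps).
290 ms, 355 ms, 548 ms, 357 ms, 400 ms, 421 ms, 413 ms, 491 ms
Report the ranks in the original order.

Sorted (descending): 548, 491, 421, 413, 400, 357, 355, 290
No ties — each value takes its position as its rank.

8, 7, 1, 6, 5, 3, 4, 2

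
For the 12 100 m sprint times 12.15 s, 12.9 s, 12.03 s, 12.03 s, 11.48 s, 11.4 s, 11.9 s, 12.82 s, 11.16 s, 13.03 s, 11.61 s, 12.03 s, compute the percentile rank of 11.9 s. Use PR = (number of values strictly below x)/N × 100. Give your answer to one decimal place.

33.3

N = 12.
Strictly below 11.9: 4. Equal to 11.9: 1.
PR = 4/12 × 100 = 33.3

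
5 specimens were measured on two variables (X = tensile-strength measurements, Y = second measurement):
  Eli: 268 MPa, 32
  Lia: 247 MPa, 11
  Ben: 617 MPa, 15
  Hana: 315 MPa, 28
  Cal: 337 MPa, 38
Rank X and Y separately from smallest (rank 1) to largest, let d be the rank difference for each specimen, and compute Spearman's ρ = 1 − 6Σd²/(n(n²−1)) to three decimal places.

Ranks of variable 1: 2, 1, 5, 3, 4
Ranks of variable 2: 4, 1, 2, 3, 5
d = r₁ − r₂: -2, 0, 3, 0, -1
d²: 4, 0, 9, 0, 1; Σd² = 14
ρ = 1 − 6·14/(5·24) = 1 − 84/120 = 0.300

0.300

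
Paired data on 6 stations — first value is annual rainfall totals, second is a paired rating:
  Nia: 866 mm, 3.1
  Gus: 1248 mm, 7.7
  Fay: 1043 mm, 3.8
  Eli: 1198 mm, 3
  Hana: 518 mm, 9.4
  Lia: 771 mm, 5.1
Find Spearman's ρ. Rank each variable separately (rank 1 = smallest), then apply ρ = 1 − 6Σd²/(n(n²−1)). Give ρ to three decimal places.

Ranks of variable 1: 3, 6, 4, 5, 1, 2
Ranks of variable 2: 2, 5, 3, 1, 6, 4
d = r₁ − r₂: 1, 1, 1, 4, -5, -2
d²: 1, 1, 1, 16, 25, 4; Σd² = 48
ρ = 1 − 6·48/(6·35) = 1 − 288/210 = -0.371

-0.371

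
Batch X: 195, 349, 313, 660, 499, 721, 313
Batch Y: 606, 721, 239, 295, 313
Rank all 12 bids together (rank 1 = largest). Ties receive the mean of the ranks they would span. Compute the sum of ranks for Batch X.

Sorted (descending): 721, 721, 660, 606, 499, 349, 313, 313, 313, 295, 239, 195
The 2 values of 721 occupy positions 1–2 → average rank (1+2)/2 = 1.5.
The 3 values of 313 occupy positions 7–9 → average rank 8.
Batch X values → pooled ranks: 195→12, 349→6, 313→8, 660→3, 499→5, 721→1.5, 313→8
Rank sum = 12 + 6 + 8 + 3 + 5 + 1.5 + 8 = 43.5

43.5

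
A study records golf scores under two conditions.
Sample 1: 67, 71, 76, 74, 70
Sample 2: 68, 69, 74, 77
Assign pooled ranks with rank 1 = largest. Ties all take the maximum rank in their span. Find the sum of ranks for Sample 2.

Sorted (descending): 77, 76, 74, 74, 71, 70, 69, 68, 67
The 2 values of 74 occupy positions 3–4 → each gets rank 4.
Sample 2 values → pooled ranks: 68→8, 69→7, 74→4, 77→1
Rank sum = 8 + 7 + 4 + 1 = 20

20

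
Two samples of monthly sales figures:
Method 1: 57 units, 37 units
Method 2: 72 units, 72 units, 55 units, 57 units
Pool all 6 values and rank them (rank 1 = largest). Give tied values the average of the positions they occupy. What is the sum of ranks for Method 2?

Sorted (descending): 72, 72, 57, 57, 55, 37
The 2 values of 72 occupy positions 1–2 → average rank (1+2)/2 = 1.5.
The 2 values of 57 occupy positions 3–4 → average rank (3+4)/2 = 3.5.
Method 2 values → pooled ranks: 72→1.5, 72→1.5, 55→5, 57→3.5
Rank sum = 1.5 + 1.5 + 5 + 3.5 = 11.5

11.5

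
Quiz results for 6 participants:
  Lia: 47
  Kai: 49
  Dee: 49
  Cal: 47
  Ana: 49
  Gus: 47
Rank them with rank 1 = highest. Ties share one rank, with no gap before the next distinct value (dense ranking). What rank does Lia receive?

2

Sorted (descending): 49, 49, 49, 47, 47, 47
The 3 values of 49 share dense rank 1.
The 3 values of 47 share dense rank 2.
Lia has value 47 → rank 2.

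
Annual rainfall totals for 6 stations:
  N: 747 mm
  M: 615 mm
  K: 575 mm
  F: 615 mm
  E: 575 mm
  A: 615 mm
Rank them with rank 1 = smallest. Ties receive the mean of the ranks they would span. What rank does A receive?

4

Sorted (ascending): 575, 575, 615, 615, 615, 747
The 2 values of 575 occupy positions 1–2 → average rank (1+2)/2 = 1.5.
The 3 values of 615 occupy positions 3–5 → average rank 4.
A has value 615 mm → rank 4.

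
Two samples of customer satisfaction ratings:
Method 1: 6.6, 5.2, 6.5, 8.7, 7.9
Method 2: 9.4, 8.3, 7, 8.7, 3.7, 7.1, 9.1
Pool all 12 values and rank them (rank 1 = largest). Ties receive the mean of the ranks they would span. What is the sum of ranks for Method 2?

38.5

Sorted (descending): 9.4, 9.1, 8.7, 8.7, 8.3, 7.9, 7.1, 7, 6.6, 6.5, 5.2, 3.7
The 2 values of 8.7 occupy positions 3–4 → average rank (3+4)/2 = 3.5.
Method 2 values → pooled ranks: 9.4→1, 8.3→5, 7→8, 8.7→3.5, 3.7→12, 7.1→7, 9.1→2
Rank sum = 1 + 5 + 8 + 3.5 + 12 + 7 + 2 = 38.5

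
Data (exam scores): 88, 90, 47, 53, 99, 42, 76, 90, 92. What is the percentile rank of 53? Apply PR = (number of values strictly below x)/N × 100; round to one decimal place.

22.2

N = 9.
Strictly below 53: 2. Equal to 53: 1.
PR = 2/9 × 100 = 22.2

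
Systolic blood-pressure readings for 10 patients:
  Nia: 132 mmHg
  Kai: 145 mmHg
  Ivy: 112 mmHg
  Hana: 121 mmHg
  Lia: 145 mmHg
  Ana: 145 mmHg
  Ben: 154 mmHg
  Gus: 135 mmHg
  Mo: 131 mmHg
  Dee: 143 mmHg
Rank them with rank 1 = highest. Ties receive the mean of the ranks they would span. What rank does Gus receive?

6

Sorted (descending): 154, 145, 145, 145, 143, 135, 132, 131, 121, 112
The 3 values of 145 occupy positions 2–4 → average rank 3.
Gus has value 135 mmHg → rank 6.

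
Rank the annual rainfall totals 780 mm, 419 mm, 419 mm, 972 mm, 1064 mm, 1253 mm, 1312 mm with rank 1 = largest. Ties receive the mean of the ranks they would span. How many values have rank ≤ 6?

5

Sorted (descending): 1312, 1253, 1064, 972, 780, 419, 419
The 2 values of 419 occupy positions 6–7 → average rank (6+7)/2 = 6.5.
Ranks ≤ 6: {1, 2, 3, 4, 5} → 5 values.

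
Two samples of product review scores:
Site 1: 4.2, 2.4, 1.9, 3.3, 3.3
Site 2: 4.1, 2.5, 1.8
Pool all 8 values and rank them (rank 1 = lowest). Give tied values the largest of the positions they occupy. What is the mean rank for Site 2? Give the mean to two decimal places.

Sorted (ascending): 1.8, 1.9, 2.4, 2.5, 3.3, 3.3, 4.1, 4.2
The 2 values of 3.3 occupy positions 5–6 → each gets rank 6.
Site 2 values → pooled ranks: 4.1→7, 2.5→4, 1.8→1
Mean rank = (7 + 4 + 1) / 3 = 4.00

4.00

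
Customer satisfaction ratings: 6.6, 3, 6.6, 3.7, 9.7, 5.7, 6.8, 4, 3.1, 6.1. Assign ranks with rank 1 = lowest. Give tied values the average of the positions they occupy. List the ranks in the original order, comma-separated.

Sorted (ascending): 3, 3.1, 3.7, 4, 5.7, 6.1, 6.6, 6.6, 6.8, 9.7
The 2 values of 6.6 occupy positions 7–8 → average rank (7+8)/2 = 7.5.

7.5, 1, 7.5, 3, 10, 5, 9, 4, 2, 6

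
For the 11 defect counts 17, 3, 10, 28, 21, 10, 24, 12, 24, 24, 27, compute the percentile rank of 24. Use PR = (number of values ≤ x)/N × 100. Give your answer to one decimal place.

81.8

N = 11.
Strictly below 24: 6. Equal to 24: 3.
PR = 9/11 × 100 = 81.8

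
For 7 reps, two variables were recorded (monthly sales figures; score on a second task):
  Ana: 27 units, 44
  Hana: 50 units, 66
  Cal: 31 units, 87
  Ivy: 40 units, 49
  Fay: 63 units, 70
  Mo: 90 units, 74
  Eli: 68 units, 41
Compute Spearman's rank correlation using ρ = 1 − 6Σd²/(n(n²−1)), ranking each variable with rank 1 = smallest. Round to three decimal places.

0.071

Ranks of variable 1: 1, 4, 2, 3, 5, 7, 6
Ranks of variable 2: 2, 4, 7, 3, 5, 6, 1
d = r₁ − r₂: -1, 0, -5, 0, 0, 1, 5
d²: 1, 0, 25, 0, 0, 1, 25; Σd² = 52
ρ = 1 − 6·52/(7·48) = 1 − 312/336 = 0.071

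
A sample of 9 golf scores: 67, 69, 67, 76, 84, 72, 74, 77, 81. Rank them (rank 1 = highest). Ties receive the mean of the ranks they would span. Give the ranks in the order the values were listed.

8.5, 7, 8.5, 4, 1, 6, 5, 3, 2

Sorted (descending): 84, 81, 77, 76, 74, 72, 69, 67, 67
The 2 values of 67 occupy positions 8–9 → average rank (8+9)/2 = 8.5.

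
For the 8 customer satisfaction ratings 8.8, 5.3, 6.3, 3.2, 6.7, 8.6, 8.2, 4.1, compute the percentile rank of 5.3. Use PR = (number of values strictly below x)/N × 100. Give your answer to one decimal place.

25.0

N = 8.
Strictly below 5.3: 2. Equal to 5.3: 1.
PR = 2/8 × 100 = 25.0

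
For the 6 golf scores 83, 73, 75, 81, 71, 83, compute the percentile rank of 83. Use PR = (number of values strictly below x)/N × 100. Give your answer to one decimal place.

66.7

N = 6.
Strictly below 83: 4. Equal to 83: 2.
PR = 4/6 × 100 = 66.7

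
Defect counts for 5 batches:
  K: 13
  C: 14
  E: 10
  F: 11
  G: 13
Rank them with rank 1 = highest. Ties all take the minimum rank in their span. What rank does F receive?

4

Sorted (descending): 14, 13, 13, 11, 10
The 2 values of 13 occupy positions 2–3 → each gets rank 2.
F has value 11 → rank 4.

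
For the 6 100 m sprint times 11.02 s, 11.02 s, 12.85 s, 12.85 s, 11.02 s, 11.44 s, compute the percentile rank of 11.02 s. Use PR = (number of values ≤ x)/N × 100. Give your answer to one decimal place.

N = 6.
Strictly below 11.02: 0. Equal to 11.02: 3.
PR = 3/6 × 100 = 50.0

50.0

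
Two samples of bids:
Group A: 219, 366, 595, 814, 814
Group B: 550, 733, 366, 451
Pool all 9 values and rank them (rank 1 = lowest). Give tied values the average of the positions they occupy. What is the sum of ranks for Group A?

Sorted (ascending): 219, 366, 366, 451, 550, 595, 733, 814, 814
The 2 values of 366 occupy positions 2–3 → average rank (2+3)/2 = 2.5.
The 2 values of 814 occupy positions 8–9 → average rank (8+9)/2 = 8.5.
Group A values → pooled ranks: 219→1, 366→2.5, 595→6, 814→8.5, 814→8.5
Rank sum = 1 + 2.5 + 6 + 8.5 + 8.5 = 26.5

26.5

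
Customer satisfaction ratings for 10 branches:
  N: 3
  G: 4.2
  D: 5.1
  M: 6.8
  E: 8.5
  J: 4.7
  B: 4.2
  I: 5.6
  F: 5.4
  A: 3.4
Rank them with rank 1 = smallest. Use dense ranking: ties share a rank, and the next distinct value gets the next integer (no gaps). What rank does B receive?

3

Sorted (ascending): 3, 3.4, 4.2, 4.2, 4.7, 5.1, 5.4, 5.6, 6.8, 8.5
The 2 values of 4.2 share dense rank 3.
Remaining distinct values take the next consecutive integers.
B has value 4.2 → rank 3.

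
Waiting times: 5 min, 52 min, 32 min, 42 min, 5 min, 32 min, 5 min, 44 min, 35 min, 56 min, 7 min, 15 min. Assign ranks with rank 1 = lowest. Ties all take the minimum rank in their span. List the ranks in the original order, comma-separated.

1, 11, 6, 9, 1, 6, 1, 10, 8, 12, 4, 5

Sorted (ascending): 5, 5, 5, 7, 15, 32, 32, 35, 42, 44, 52, 56
The 3 values of 5 occupy positions 1–3 → each gets rank 1.
The 2 values of 32 occupy positions 6–7 → each gets rank 6.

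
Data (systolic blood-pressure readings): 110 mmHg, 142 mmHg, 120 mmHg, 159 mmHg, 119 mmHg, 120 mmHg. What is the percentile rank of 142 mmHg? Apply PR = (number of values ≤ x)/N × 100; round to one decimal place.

N = 6.
Strictly below 142: 4. Equal to 142: 1.
PR = 5/6 × 100 = 83.3

83.3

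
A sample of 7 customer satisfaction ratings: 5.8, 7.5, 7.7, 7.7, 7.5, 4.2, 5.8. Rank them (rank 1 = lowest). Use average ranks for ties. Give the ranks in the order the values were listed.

2.5, 4.5, 6.5, 6.5, 4.5, 1, 2.5

Sorted (ascending): 4.2, 5.8, 5.8, 7.5, 7.5, 7.7, 7.7
The 2 values of 5.8 occupy positions 2–3 → average rank (2+3)/2 = 2.5.
The 2 values of 7.5 occupy positions 4–5 → average rank (4+5)/2 = 4.5.
The 2 values of 7.7 occupy positions 6–7 → average rank (6+7)/2 = 6.5.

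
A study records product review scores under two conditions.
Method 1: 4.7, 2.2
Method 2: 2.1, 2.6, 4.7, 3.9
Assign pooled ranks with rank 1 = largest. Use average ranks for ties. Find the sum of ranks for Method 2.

Sorted (descending): 4.7, 4.7, 3.9, 2.6, 2.2, 2.1
The 2 values of 4.7 occupy positions 1–2 → average rank (1+2)/2 = 1.5.
Method 2 values → pooled ranks: 2.1→6, 2.6→4, 4.7→1.5, 3.9→3
Rank sum = 6 + 4 + 1.5 + 3 = 14.5

14.5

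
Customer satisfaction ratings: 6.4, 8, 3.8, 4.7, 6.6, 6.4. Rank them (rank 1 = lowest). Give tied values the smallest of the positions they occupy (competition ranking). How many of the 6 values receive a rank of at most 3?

Sorted (ascending): 3.8, 4.7, 6.4, 6.4, 6.6, 8
The 2 values of 6.4 occupy positions 3–4 → each gets rank 3.
Ranks ≤ 3: {1, 2, 3, 3} → 4 values.

4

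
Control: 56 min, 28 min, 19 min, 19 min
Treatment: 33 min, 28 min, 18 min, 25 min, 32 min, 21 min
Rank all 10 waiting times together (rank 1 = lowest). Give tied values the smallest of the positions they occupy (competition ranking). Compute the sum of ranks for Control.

20

Sorted (ascending): 18, 19, 19, 21, 25, 28, 28, 32, 33, 56
The 2 values of 19 occupy positions 2–3 → each gets rank 2.
The 2 values of 28 occupy positions 6–7 → each gets rank 6.
Control values → pooled ranks: 56→10, 28→6, 19→2, 19→2
Rank sum = 10 + 6 + 2 + 2 = 20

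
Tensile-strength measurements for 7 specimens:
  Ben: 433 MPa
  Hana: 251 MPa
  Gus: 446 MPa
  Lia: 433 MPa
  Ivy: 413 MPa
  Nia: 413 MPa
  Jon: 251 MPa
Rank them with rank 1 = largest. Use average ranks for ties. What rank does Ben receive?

Sorted (descending): 446, 433, 433, 413, 413, 251, 251
The 2 values of 433 occupy positions 2–3 → average rank (2+3)/2 = 2.5.
The 2 values of 413 occupy positions 4–5 → average rank (4+5)/2 = 4.5.
The 2 values of 251 occupy positions 6–7 → average rank (6+7)/2 = 6.5.
Ben has value 433 MPa → rank 2.5.

2.5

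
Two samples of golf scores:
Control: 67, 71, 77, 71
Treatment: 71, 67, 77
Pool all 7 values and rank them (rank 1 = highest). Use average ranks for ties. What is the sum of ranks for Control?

16

Sorted (descending): 77, 77, 71, 71, 71, 67, 67
The 2 values of 77 occupy positions 1–2 → average rank (1+2)/2 = 1.5.
The 3 values of 71 occupy positions 3–5 → average rank 4.
The 2 values of 67 occupy positions 6–7 → average rank (6+7)/2 = 6.5.
Control values → pooled ranks: 67→6.5, 71→4, 77→1.5, 71→4
Rank sum = 6.5 + 4 + 1.5 + 4 = 16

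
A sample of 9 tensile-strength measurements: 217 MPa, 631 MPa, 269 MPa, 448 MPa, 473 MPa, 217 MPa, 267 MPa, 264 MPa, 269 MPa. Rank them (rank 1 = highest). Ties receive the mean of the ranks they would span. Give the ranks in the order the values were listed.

8.5, 1, 4.5, 3, 2, 8.5, 6, 7, 4.5

Sorted (descending): 631, 473, 448, 269, 269, 267, 264, 217, 217
The 2 values of 269 occupy positions 4–5 → average rank (4+5)/2 = 4.5.
The 2 values of 217 occupy positions 8–9 → average rank (8+9)/2 = 8.5.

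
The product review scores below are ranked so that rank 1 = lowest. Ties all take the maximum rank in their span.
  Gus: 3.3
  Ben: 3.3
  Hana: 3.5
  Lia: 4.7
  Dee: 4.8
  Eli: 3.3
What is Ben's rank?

3

Sorted (ascending): 3.3, 3.3, 3.3, 3.5, 4.7, 4.8
The 3 values of 3.3 occupy positions 1–3 → each gets rank 3.
Ben has value 3.3 → rank 3.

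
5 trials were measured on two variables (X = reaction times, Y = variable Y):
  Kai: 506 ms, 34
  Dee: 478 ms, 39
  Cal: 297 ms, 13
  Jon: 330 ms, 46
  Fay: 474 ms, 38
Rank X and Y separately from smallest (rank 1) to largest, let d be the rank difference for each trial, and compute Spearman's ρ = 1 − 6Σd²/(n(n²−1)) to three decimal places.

Ranks of variable 1: 5, 4, 1, 2, 3
Ranks of variable 2: 2, 4, 1, 5, 3
d = r₁ − r₂: 3, 0, 0, -3, 0
d²: 9, 0, 0, 9, 0; Σd² = 18
ρ = 1 − 6·18/(5·24) = 1 − 108/120 = 0.100

0.100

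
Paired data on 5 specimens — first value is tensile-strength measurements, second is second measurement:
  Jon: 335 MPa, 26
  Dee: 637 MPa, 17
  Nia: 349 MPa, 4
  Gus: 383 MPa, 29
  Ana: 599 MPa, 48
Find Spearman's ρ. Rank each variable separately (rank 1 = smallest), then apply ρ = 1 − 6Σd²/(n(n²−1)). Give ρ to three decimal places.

Ranks of variable 1: 1, 5, 2, 3, 4
Ranks of variable 2: 3, 2, 1, 4, 5
d = r₁ − r₂: -2, 3, 1, -1, -1
d²: 4, 9, 1, 1, 1; Σd² = 16
ρ = 1 − 6·16/(5·24) = 1 − 96/120 = 0.200

0.200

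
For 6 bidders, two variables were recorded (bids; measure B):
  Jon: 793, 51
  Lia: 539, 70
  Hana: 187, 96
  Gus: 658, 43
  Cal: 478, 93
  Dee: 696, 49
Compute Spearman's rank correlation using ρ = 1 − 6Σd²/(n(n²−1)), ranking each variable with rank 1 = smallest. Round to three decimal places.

Ranks of variable 1: 6, 3, 1, 4, 2, 5
Ranks of variable 2: 3, 4, 6, 1, 5, 2
d = r₁ − r₂: 3, -1, -5, 3, -3, 3
d²: 9, 1, 25, 9, 9, 9; Σd² = 62
ρ = 1 − 6·62/(6·35) = 1 − 372/210 = -0.771

-0.771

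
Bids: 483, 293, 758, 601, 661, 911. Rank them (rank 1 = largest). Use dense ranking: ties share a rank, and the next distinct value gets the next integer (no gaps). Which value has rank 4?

601

Sorted (descending): 911, 758, 661, 601, 483, 293
No ties — each value takes its position as its rank.
Rank 4 → value 601.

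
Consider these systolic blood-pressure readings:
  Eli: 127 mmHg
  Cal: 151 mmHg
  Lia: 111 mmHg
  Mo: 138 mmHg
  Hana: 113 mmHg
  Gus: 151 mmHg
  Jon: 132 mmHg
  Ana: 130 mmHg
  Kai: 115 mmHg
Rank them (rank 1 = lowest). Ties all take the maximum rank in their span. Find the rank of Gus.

9

Sorted (ascending): 111, 113, 115, 127, 130, 132, 138, 151, 151
The 2 values of 151 occupy positions 8–9 → each gets rank 9.
Gus has value 151 mmHg → rank 9.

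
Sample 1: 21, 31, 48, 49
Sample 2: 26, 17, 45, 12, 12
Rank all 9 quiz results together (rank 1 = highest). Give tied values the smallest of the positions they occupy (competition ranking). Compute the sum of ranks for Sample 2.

Sorted (descending): 49, 48, 45, 31, 26, 21, 17, 12, 12
The 2 values of 12 occupy positions 8–9 → each gets rank 8.
Sample 2 values → pooled ranks: 26→5, 17→7, 45→3, 12→8, 12→8
Rank sum = 5 + 7 + 3 + 8 + 8 = 31

31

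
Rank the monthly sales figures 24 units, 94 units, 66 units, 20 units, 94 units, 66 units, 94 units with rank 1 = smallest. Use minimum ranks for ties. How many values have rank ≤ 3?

4

Sorted (ascending): 20, 24, 66, 66, 94, 94, 94
The 2 values of 66 occupy positions 3–4 → each gets rank 3.
The 3 values of 94 occupy positions 5–7 → each gets rank 5.
Ranks ≤ 3: {1, 2, 3, 3} → 4 values.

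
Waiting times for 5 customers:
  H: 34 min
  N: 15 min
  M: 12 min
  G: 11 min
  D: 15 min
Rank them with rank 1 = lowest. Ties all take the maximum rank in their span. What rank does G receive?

1

Sorted (ascending): 11, 12, 15, 15, 34
The 2 values of 15 occupy positions 3–4 → each gets rank 4.
G has value 11 min → rank 1.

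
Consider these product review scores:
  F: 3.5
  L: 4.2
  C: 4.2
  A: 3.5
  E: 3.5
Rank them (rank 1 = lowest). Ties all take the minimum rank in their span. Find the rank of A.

1

Sorted (ascending): 3.5, 3.5, 3.5, 4.2, 4.2
The 3 values of 3.5 occupy positions 1–3 → each gets rank 1.
The 2 values of 4.2 occupy positions 4–5 → each gets rank 4.
A has value 3.5 → rank 1.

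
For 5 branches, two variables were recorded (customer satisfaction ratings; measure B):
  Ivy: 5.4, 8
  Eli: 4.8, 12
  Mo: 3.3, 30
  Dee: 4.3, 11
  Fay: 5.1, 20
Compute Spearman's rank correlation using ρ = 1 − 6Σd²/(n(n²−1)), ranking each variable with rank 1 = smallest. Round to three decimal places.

Ranks of variable 1: 5, 3, 1, 2, 4
Ranks of variable 2: 1, 3, 5, 2, 4
d = r₁ − r₂: 4, 0, -4, 0, 0
d²: 16, 0, 16, 0, 0; Σd² = 32
ρ = 1 − 6·32/(5·24) = 1 − 192/120 = -0.600

-0.600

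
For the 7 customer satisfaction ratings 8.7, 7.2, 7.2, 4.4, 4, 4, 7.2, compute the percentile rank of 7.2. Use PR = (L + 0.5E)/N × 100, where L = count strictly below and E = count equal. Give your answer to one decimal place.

64.3

N = 7.
Strictly below 7.2: 3. Equal to 7.2: 3.
PR = (3 + 0.5·3)/7 × 100 = 64.3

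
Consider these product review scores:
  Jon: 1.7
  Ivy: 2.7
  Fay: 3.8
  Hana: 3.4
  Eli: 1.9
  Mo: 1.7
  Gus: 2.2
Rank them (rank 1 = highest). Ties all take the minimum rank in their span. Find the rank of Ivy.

Sorted (descending): 3.8, 3.4, 2.7, 2.2, 1.9, 1.7, 1.7
The 2 values of 1.7 occupy positions 6–7 → each gets rank 6.
Ivy has value 2.7 → rank 3.

3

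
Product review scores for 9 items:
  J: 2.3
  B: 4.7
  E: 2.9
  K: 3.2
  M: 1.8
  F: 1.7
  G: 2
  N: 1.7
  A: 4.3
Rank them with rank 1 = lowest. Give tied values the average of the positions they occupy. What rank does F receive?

1.5

Sorted (ascending): 1.7, 1.7, 1.8, 2, 2.3, 2.9, 3.2, 4.3, 4.7
The 2 values of 1.7 occupy positions 1–2 → average rank (1+2)/2 = 1.5.
F has value 1.7 → rank 1.5.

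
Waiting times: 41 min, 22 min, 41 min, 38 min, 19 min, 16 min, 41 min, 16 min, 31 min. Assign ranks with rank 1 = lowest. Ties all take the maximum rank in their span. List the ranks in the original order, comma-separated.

9, 4, 9, 6, 3, 2, 9, 2, 5

Sorted (ascending): 16, 16, 19, 22, 31, 38, 41, 41, 41
The 2 values of 16 occupy positions 1–2 → each gets rank 2.
The 3 values of 41 occupy positions 7–9 → each gets rank 9.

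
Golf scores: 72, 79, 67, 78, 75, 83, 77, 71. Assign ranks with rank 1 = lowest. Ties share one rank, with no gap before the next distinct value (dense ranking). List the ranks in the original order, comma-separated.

3, 7, 1, 6, 4, 8, 5, 2

Sorted (ascending): 67, 71, 72, 75, 77, 78, 79, 83
No ties — each value takes its position as its rank.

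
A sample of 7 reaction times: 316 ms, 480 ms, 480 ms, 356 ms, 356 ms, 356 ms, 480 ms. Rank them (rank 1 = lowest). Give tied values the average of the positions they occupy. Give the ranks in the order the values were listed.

Sorted (ascending): 316, 356, 356, 356, 480, 480, 480
The 3 values of 356 occupy positions 2–4 → average rank 3.
The 3 values of 480 occupy positions 5–7 → average rank 6.

1, 6, 6, 3, 3, 3, 6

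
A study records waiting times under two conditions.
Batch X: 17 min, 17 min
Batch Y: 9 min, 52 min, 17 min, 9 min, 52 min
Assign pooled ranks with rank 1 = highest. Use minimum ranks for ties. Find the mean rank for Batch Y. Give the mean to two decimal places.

3.40

Sorted (descending): 52, 52, 17, 17, 17, 9, 9
The 2 values of 52 occupy positions 1–2 → each gets rank 1.
The 3 values of 17 occupy positions 3–5 → each gets rank 3.
The 2 values of 9 occupy positions 6–7 → each gets rank 6.
Batch Y values → pooled ranks: 9→6, 52→1, 17→3, 9→6, 52→1
Mean rank = (6 + 1 + 3 + 6 + 1) / 5 = 3.40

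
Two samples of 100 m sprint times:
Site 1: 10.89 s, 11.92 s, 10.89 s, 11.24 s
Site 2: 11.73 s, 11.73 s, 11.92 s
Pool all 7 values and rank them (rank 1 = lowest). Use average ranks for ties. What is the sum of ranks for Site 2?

Sorted (ascending): 10.89, 10.89, 11.24, 11.73, 11.73, 11.92, 11.92
The 2 values of 10.89 occupy positions 1–2 → average rank (1+2)/2 = 1.5.
The 2 values of 11.73 occupy positions 4–5 → average rank (4+5)/2 = 4.5.
The 2 values of 11.92 occupy positions 6–7 → average rank (6+7)/2 = 6.5.
Site 2 values → pooled ranks: 11.73→4.5, 11.73→4.5, 11.92→6.5
Rank sum = 4.5 + 4.5 + 6.5 = 15.5

15.5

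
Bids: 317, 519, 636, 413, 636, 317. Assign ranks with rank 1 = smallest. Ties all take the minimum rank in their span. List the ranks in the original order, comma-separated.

Sorted (ascending): 317, 317, 413, 519, 636, 636
The 2 values of 317 occupy positions 1–2 → each gets rank 1.
The 2 values of 636 occupy positions 5–6 → each gets rank 5.

1, 4, 5, 3, 5, 1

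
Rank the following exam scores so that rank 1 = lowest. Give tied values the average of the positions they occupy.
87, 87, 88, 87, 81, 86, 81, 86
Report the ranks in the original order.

Sorted (ascending): 81, 81, 86, 86, 87, 87, 87, 88
The 2 values of 81 occupy positions 1–2 → average rank (1+2)/2 = 1.5.
The 2 values of 86 occupy positions 3–4 → average rank (3+4)/2 = 3.5.
The 3 values of 87 occupy positions 5–7 → average rank 6.

6, 6, 8, 6, 1.5, 3.5, 1.5, 3.5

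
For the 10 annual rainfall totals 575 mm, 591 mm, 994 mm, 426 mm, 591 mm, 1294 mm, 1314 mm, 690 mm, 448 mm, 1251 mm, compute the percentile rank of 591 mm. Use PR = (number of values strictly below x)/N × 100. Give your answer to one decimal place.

30.0

N = 10.
Strictly below 591: 3. Equal to 591: 2.
PR = 3/10 × 100 = 30.0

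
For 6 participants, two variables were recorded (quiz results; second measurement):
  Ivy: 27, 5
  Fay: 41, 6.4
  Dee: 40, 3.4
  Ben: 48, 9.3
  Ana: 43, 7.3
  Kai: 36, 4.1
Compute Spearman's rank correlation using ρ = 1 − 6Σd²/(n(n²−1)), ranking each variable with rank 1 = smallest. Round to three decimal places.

Ranks of variable 1: 1, 4, 3, 6, 5, 2
Ranks of variable 2: 3, 4, 1, 6, 5, 2
d = r₁ − r₂: -2, 0, 2, 0, 0, 0
d²: 4, 0, 4, 0, 0, 0; Σd² = 8
ρ = 1 − 6·8/(6·35) = 1 − 48/210 = 0.771

0.771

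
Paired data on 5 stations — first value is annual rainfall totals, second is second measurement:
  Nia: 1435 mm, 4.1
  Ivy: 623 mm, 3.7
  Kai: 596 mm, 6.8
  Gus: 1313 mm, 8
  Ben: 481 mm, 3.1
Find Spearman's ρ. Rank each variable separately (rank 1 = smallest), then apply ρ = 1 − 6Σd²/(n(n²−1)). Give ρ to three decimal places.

Ranks of variable 1: 5, 3, 2, 4, 1
Ranks of variable 2: 3, 2, 4, 5, 1
d = r₁ − r₂: 2, 1, -2, -1, 0
d²: 4, 1, 4, 1, 0; Σd² = 10
ρ = 1 − 6·10/(5·24) = 1 − 60/120 = 0.500

0.500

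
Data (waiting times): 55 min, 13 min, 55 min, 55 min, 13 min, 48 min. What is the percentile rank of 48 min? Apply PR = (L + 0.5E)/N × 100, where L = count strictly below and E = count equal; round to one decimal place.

41.7

N = 6.
Strictly below 48: 2. Equal to 48: 1.
PR = (2 + 0.5·1)/6 × 100 = 41.7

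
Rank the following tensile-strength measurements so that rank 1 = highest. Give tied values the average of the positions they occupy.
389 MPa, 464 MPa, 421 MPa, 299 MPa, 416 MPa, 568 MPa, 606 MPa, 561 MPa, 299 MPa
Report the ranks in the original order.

7, 4, 5, 8.5, 6, 2, 1, 3, 8.5

Sorted (descending): 606, 568, 561, 464, 421, 416, 389, 299, 299
The 2 values of 299 occupy positions 8–9 → average rank (8+9)/2 = 8.5.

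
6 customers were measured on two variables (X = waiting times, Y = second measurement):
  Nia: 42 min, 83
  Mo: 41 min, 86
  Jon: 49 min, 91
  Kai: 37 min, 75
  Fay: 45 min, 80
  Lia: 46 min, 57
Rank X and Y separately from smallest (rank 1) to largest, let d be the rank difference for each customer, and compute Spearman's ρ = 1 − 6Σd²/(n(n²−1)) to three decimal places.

0.200

Ranks of variable 1: 3, 2, 6, 1, 4, 5
Ranks of variable 2: 4, 5, 6, 2, 3, 1
d = r₁ − r₂: -1, -3, 0, -1, 1, 4
d²: 1, 9, 0, 1, 1, 16; Σd² = 28
ρ = 1 − 6·28/(6·35) = 1 − 168/210 = 0.200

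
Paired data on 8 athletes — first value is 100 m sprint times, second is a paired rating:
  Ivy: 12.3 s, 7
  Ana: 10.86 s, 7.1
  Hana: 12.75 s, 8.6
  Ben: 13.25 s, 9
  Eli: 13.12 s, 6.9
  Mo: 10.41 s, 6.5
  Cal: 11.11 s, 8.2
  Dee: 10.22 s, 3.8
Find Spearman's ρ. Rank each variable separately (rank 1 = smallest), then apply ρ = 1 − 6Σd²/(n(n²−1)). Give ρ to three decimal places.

0.690

Ranks of variable 1: 5, 3, 6, 8, 7, 2, 4, 1
Ranks of variable 2: 4, 5, 7, 8, 3, 2, 6, 1
d = r₁ − r₂: 1, -2, -1, 0, 4, 0, -2, 0
d²: 1, 4, 1, 0, 16, 0, 4, 0; Σd² = 26
ρ = 1 − 6·26/(8·63) = 1 − 156/504 = 0.690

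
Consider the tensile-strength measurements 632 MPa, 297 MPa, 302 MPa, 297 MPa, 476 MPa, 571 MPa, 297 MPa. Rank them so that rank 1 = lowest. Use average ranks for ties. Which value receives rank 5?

Sorted (ascending): 297, 297, 297, 302, 476, 571, 632
The 3 values of 297 occupy positions 1–3 → average rank 2.
Rank 5 → value 476.

476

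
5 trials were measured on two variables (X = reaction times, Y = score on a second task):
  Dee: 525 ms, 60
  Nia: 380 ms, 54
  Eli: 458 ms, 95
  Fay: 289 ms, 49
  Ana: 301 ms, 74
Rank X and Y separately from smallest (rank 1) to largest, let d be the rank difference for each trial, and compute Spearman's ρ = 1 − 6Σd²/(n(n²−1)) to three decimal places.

0.500

Ranks of variable 1: 5, 3, 4, 1, 2
Ranks of variable 2: 3, 2, 5, 1, 4
d = r₁ − r₂: 2, 1, -1, 0, -2
d²: 4, 1, 1, 0, 4; Σd² = 10
ρ = 1 − 6·10/(5·24) = 1 − 60/120 = 0.500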